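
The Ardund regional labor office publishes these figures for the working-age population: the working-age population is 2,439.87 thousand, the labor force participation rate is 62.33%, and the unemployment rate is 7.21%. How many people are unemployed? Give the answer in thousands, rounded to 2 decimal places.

About 109.65 thousand are unemployed.

Labor force = 0.6233 × 2,439.87 = 1,520.77 thousand.
Unemployed = 0.0721 × 1,520.77 ≈ 109.65 thousand.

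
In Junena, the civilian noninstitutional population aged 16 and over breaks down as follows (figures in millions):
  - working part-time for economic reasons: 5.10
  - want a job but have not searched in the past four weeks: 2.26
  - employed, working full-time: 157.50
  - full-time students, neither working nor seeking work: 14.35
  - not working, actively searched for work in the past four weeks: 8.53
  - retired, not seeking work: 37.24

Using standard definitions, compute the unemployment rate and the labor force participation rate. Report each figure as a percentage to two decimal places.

Employed = 5.10 + 157.50 = 162.60 million (anyone who worked, including part-time for economic reasons, counts as employed).
Unemployed = 8.53 million.
Labor force = 162.60 + 8.53 = 171.13 million.
Not in labor force = 2.26 + 14.35 + 37.24 = 53.85 million (those not working and not actively searching are outside the labor force — including those who want a job but have given up searching).
Civilian working-age population = 171.13 + 53.85 = 224.98 million.
Unemployment rate = 8.53 / 171.13 = 4.98%.
Labor force participation rate = 171.13 / 224.98 = 76.06%.

Unemployment rate ≈ 4.98%; labor force participation rate ≈ 76.06%.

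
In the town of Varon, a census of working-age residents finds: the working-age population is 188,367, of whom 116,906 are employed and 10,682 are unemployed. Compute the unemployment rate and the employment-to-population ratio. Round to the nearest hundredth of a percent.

Unemployment rate ≈ 8.37%; employment-population ratio ≈ 62.06%.

Labor force = employed + unemployed = 116,906 + 10,682 = 127,588.
Unemployment rate = 10,682 / 127,588 = 8.37%.
Employment-population ratio = 116,906 / 188,367 = 62.06%.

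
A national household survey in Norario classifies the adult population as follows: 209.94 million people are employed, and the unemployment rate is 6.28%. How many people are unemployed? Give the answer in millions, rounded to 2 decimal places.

Let U be the number unemployed. The labor force is E + U, and U/(E+U) = 0.0628.
So U = 0.0628 × 209.94 / (1 − 0.0628) = 13.1842 / 0.9372 ≈ 14.07 million.

About 14.07 million are unemployed.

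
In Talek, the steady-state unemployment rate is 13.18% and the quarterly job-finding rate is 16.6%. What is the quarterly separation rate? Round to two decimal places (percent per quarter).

From u* = s/(s+f): s = u·f/(1−u).
s = 0.1318 × 16.6 / (1 − 0.1318) = 2.1879 / 0.8682 ≈ 2.52% per quarter.

Separation rate ≈ 2.52% per quarter.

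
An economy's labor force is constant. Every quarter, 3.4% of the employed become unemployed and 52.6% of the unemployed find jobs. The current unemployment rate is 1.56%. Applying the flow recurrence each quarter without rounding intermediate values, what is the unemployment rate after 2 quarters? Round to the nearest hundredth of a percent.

With a fixed labor force, u_{t+1} = u_t + s·(1−u_t) − f·u_t = u_t·(1−s−f) + s.
Here 1−s−f = 0.440 and s = 0.034.
u_1 = 0.015600 × 0.440 + 0.034 = 0.040864.
u_2 = 0.040864 × 0.440 + 0.034 = 0.051980.

Unemployment rate after two quarters ≈ 5.20%.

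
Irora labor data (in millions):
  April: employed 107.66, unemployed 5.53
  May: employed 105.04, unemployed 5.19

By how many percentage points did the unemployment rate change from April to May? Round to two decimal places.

The unemployment rate changed by −0.18 percentage points.

April: labor force = 107.66 + 5.53 = 113.19; u = 5.53/113.19 = 4.89%.
May: labor force = 105.04 + 5.19 = 110.23; u = 5.19/110.23 = 4.71%.
Change = 4.71% − 4.89% = −0.18 pp.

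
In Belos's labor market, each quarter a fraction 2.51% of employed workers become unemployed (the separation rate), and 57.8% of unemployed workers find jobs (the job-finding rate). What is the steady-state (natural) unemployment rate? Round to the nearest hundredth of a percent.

At steady state the flows balance: s·E = f·U, so U/(E+U) = s/(s+f).
u* = 2.51 / (2.51 + 57.8) = 2.51 / 60.31 = 4.16%.

Steady-state unemployment rate ≈ 4.16%.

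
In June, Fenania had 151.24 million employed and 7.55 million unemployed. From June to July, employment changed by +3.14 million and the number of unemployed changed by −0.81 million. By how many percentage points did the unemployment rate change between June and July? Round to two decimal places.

June: labor force = 151.24 + 7.55 = 158.79; u = 7.55/158.79 = 4.75%.
July: labor force = 154.38 + 6.74 = 161.12; u = 6.74/161.12 = 4.18%.
Change = 4.18% − 4.75% = −0.57 pp.

The unemployment rate changed by −0.57 percentage points.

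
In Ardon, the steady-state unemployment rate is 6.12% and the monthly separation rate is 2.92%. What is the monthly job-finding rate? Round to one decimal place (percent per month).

From u* = s/(s+f): f = s·(1−u)/u.
f = 2.92 × (1 − 0.0612) / 0.0612 = 2.7413 / 0.0612 ≈ 44.8% per month.

Job-finding rate ≈ 44.8% per month.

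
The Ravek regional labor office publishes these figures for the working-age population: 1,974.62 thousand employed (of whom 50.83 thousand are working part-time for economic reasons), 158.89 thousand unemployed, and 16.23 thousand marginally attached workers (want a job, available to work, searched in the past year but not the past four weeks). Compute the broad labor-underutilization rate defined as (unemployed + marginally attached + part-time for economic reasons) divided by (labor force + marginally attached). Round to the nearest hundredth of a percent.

Broad underutilization rate ≈ 10.51%.

Labor force = 1,974.62 + 158.89 = 2,133.51 thousand.
Numerator = 158.89 + 16.23 + 50.83 = 225.95 thousand.
Denominator = 2,133.51 + 16.23 = 2,149.74 thousand.
Broad rate = 225.95 / 2,149.74 = 10.51%.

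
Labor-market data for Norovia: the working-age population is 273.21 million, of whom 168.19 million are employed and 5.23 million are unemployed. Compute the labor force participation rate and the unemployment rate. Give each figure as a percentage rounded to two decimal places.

Labor force participation rate ≈ 63.47%; unemployment rate ≈ 3.02%.

Labor force = employed + unemployed = 168.19 + 5.23 = 173.42 million.
Unemployment rate = 5.23 / 173.42 = 3.02%.
Labor force participation rate = 173.42 / 273.21 = 63.47%.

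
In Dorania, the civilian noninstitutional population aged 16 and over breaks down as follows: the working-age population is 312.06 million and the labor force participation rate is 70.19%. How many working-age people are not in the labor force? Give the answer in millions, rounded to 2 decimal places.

About 93.03 million are not in the labor force.

Share not in the labor force = 1 − 0.7019 = 0.2981.
Not in labor force = 0.2981 × 312.06 ≈ 93.03 million.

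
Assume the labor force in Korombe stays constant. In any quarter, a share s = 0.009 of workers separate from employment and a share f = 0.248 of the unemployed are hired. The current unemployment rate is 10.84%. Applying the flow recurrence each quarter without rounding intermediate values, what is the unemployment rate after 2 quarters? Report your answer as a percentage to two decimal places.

Unemployment rate after two quarters ≈ 7.55%.

With a fixed labor force, u_{t+1} = u_t + s·(1−u_t) − f·u_t = u_t·(1−s−f) + s.
Here 1−s−f = 0.743 and s = 0.009.
u_1 = 0.108400 × 0.743 + 0.009 = 0.089541.
u_2 = 0.089541 × 0.743 + 0.009 = 0.075529.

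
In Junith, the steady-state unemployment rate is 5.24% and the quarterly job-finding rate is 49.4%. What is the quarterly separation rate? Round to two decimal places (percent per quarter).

Separation rate ≈ 2.73% per quarter.

From u* = s/(s+f): s = u·f/(1−u).
s = 0.0524 × 49.4 / (1 − 0.0524) = 2.5886 / 0.9476 ≈ 2.73% per quarter.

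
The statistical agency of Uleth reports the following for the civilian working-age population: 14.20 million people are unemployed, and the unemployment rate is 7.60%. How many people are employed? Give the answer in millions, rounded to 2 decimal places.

About 172.64 million are employed.

Labor force = U / u = 14.20 / 0.0760 ≈ 186.84 million.
Employed = labor force − unemployed = 186.84 − 14.20 = 172.64 million.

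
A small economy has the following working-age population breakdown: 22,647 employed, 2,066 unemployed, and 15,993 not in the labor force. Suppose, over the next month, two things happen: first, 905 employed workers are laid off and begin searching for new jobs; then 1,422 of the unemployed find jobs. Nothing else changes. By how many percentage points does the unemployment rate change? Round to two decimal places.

Initially, labor force = 22,647 + 2,066 = 24,713, so u = 2,066/24,713 = 8.36%.
After the first change, employed falls and unemployed rises by 905; labor force unchanged → E = 21,742, U = 2,971, labor force = 24,713.
After the second change, unemployed falls and employed rises by 1,422; labor force unchanged → E = 23,164, U = 1,549, labor force = 24,713.
New unemployment rate = 1,549 / 24,713 = 6.27%.
Change = 6.27% − 8.36% = −2.09 percentage points.

The unemployment rate changes by −2.09 percentage points.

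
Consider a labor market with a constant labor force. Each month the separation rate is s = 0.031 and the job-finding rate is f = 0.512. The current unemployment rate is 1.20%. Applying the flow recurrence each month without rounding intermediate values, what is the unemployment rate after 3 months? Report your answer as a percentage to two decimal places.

Unemployment rate after three months ≈ 5.28%.

With a fixed labor force, u_{t+1} = u_t + s·(1−u_t) − f·u_t = u_t·(1−s−f) + s.
Here 1−s−f = 0.457 and s = 0.031.
u_1 = 0.012000 × 0.457 + 0.031 = 0.036484.
u_2 = 0.036484 × 0.457 + 0.031 = 0.047673.
u_3 = 0.047673 × 0.457 + 0.031 = 0.052787.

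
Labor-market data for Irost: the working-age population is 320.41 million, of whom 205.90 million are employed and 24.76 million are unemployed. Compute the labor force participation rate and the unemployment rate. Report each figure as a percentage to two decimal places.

Labor force participation rate ≈ 71.99%; unemployment rate ≈ 10.73%.

Labor force = employed + unemployed = 205.90 + 24.76 = 230.66 million.
Unemployment rate = 24.76 / 230.66 = 10.73%.
Labor force participation rate = 230.66 / 320.41 = 71.99%.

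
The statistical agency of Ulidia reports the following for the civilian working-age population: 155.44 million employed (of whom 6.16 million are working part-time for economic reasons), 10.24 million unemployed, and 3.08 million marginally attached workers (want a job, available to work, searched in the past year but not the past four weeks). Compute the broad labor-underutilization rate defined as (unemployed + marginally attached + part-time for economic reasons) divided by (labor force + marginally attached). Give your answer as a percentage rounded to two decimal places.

Broad underutilization rate ≈ 11.54%.

Labor force = 155.44 + 10.24 = 165.68 million.
Numerator = 10.24 + 3.08 + 6.16 = 19.48 million.
Denominator = 165.68 + 3.08 = 168.76 million.
Broad rate = 19.48 / 168.76 = 11.54%.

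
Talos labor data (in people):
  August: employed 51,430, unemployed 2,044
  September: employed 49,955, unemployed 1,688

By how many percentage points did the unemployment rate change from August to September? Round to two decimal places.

August: labor force = 51,430 + 2,044 = 53,474; u = 2,044/53,474 = 3.82%.
September: labor force = 49,955 + 1,688 = 51,643; u = 1,688/51,643 = 3.27%.
Change = 3.27% − 3.82% = −0.55 pp.

The unemployment rate changed by −0.55 percentage points.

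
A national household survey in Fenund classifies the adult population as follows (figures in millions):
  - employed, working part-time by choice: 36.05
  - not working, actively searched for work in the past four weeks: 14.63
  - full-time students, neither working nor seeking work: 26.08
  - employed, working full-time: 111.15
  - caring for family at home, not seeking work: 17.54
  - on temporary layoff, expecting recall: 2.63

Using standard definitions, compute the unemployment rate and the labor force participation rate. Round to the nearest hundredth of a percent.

Employed = 36.05 + 111.15 = 147.20 million.
Unemployed = 14.63 + 2.63 = 17.26 million (jobless and actively searching, or on temporary layoff).
Labor force = 147.20 + 17.26 = 164.46 million.
Not in labor force = 26.08 + 17.54 = 43.62 million (those not working and not actively searching are outside the labor force).
Civilian working-age population = 164.46 + 43.62 = 208.08 million.
Unemployment rate = 17.26 / 164.46 = 10.49%.
Labor force participation rate = 164.46 / 208.08 = 79.04%.

Unemployment rate ≈ 10.49%; labor force participation rate ≈ 79.04%.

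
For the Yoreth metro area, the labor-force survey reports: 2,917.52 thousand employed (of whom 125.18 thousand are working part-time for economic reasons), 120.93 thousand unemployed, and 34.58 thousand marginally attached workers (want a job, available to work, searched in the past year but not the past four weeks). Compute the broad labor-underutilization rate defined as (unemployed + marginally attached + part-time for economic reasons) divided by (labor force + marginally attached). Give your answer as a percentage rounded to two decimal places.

Labor force = 2,917.52 + 120.93 = 3,038.45 thousand.
Numerator = 120.93 + 34.58 + 125.18 = 280.69 thousand.
Denominator = 3,038.45 + 34.58 = 3,073.03 thousand.
Broad rate = 280.69 / 3,073.03 = 9.13%.

Broad underutilization rate ≈ 9.13%.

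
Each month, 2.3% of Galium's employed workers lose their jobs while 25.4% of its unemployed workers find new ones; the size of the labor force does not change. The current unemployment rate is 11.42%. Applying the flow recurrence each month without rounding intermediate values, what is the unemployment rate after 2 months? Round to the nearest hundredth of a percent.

Unemployment rate after two months ≈ 9.93%.

With a fixed labor force, u_{t+1} = u_t + s·(1−u_t) − f·u_t = u_t·(1−s−f) + s.
Here 1−s−f = 0.723 and s = 0.023.
u_1 = 0.114200 × 0.723 + 0.023 = 0.105567.
u_2 = 0.105567 × 0.723 + 0.023 = 0.099325.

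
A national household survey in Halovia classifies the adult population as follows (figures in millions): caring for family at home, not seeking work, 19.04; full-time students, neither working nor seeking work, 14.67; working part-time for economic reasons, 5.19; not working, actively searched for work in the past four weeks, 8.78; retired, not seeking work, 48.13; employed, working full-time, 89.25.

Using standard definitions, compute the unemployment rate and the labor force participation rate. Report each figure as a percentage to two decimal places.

Employed = 5.19 + 89.25 = 94.44 million (anyone who worked, including part-time for economic reasons, counts as employed).
Unemployed = 8.78 million.
Labor force = 94.44 + 8.78 = 103.22 million.
Not in labor force = 19.04 + 14.67 + 48.13 = 81.84 million (those not working and not actively searching are outside the labor force).
Civilian working-age population = 103.22 + 81.84 = 185.06 million.
Unemployment rate = 8.78 / 103.22 = 8.51%.
Labor force participation rate = 103.22 / 185.06 = 55.78%.

Unemployment rate ≈ 8.51%; labor force participation rate ≈ 55.78%.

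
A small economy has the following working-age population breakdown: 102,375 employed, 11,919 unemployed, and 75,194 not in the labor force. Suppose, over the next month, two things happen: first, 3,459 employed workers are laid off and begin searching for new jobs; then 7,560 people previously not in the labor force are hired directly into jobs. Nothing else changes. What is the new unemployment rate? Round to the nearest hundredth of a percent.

Initially, labor force = 102,375 + 11,919 = 114,294, so u = 11,919/114,294 = 10.43%.
After the first change, employed falls and unemployed rises by 3,459; labor force unchanged → E = 98,916, U = 15,378, labor force = 114,294.
After the second change, employed and labor force both rise by 7,560; unemployed unchanged → E = 106,476, U = 15,378, labor force = 121,854.
New unemployment rate = 15,378 / 121,854 = 12.62%.

New unemployment rate ≈ 12.62%.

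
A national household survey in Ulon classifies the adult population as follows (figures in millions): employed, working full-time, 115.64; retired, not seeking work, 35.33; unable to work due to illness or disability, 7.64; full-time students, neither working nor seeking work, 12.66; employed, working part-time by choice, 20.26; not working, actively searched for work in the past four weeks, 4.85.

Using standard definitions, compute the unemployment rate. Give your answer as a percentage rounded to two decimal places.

Employed = 115.64 + 20.26 = 135.90 million.
Unemployed = 4.85 million.
Labor force = 135.90 + 4.85 = 140.75 million.
Unemployment rate = 4.85 / 140.75 = 3.45%.

Unemployment rate ≈ 3.45%.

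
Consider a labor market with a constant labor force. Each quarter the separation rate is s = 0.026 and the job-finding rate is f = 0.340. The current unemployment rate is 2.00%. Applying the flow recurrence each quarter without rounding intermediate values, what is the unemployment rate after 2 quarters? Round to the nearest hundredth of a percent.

Unemployment rate after two quarters ≈ 5.05%.

With a fixed labor force, u_{t+1} = u_t + s·(1−u_t) − f·u_t = u_t·(1−s−f) + s.
Here 1−s−f = 0.634 and s = 0.026.
u_1 = 0.020000 × 0.634 + 0.026 = 0.038680.
u_2 = 0.038680 × 0.634 + 0.026 = 0.050523.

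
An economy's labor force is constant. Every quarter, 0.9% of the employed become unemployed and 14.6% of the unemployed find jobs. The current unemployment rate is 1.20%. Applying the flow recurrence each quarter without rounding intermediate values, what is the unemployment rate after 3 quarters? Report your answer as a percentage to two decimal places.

With a fixed labor force, u_{t+1} = u_t + s·(1−u_t) − f·u_t = u_t·(1−s−f) + s.
Here 1−s−f = 0.845 and s = 0.009.
u_1 = 0.012000 × 0.845 + 0.009 = 0.019140.
u_2 = 0.019140 × 0.845 + 0.009 = 0.025173.
u_3 = 0.025173 × 0.845 + 0.009 = 0.030271.

Unemployment rate after three quarters ≈ 3.03%.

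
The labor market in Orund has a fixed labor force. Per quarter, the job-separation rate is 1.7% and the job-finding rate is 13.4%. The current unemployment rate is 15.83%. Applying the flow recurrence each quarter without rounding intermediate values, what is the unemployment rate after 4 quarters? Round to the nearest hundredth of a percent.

With a fixed labor force, u_{t+1} = u_t + s·(1−u_t) − f·u_t = u_t·(1−s−f) + s.
Here 1−s−f = 0.849 and s = 0.017.
u_1 = 0.158300 × 0.849 + 0.017 = 0.151397.
u_2 = 0.151397 × 0.849 + 0.017 = 0.145536.
u_3 = 0.145536 × 0.849 + 0.017 = 0.140560.
u_4 = 0.140560 × 0.849 + 0.017 = 0.136335.

Unemployment rate after four quarters ≈ 13.63%.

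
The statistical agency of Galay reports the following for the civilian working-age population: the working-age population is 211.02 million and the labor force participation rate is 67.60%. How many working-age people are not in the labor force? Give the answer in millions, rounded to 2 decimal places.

Share not in the labor force = 1 − 0.6760 = 0.3240.
Not in labor force = 0.3240 × 211.02 ≈ 68.37 million.

About 68.37 million are not in the labor force.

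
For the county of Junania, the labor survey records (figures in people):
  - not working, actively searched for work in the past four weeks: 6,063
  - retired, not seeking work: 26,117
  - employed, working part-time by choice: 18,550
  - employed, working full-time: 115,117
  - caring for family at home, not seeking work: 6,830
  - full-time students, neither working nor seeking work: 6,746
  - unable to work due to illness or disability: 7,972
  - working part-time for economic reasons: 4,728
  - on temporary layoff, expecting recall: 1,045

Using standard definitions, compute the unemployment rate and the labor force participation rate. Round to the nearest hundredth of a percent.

Employed = 18,550 + 115,117 + 4,728 = 138,395 (anyone who worked, including part-time for economic reasons, counts as employed).
Unemployed = 6,063 + 1,045 = 7,108 (jobless and actively searching, or on temporary layoff).
Labor force = 138,395 + 7,108 = 145,503.
Not in labor force = 26,117 + 6,830 + 6,746 + 7,972 = 47,665 (those not working and not actively searching are outside the labor force).
Civilian working-age population = 145,503 + 47,665 = 193,168.
Unemployment rate = 7,108 / 145,503 = 4.89%.
Labor force participation rate = 145,503 / 193,168 = 75.32%.

Unemployment rate ≈ 4.89%; labor force participation rate ≈ 75.32%.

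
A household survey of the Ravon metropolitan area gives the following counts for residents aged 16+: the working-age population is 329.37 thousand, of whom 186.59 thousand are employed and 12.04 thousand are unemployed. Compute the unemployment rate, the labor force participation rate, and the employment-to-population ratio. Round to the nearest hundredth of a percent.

Labor force = employed + unemployed = 186.59 + 12.04 = 198.63 thousand.
Unemployment rate = 12.04 / 198.63 = 6.06%.
Labor force participation rate = 198.63 / 329.37 = 60.31%.
Employment-population ratio = 186.59 / 329.37 = 56.65%.

Unemployment rate ≈ 6.06%; labor force participation rate ≈ 60.31%; employment-population ratio ≈ 56.65%.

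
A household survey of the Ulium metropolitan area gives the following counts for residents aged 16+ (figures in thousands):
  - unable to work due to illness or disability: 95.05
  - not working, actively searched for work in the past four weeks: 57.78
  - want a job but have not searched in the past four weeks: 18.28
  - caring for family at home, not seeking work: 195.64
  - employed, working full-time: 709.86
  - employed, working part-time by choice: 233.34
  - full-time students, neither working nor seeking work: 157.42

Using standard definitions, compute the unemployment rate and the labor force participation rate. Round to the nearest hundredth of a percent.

Employed = 709.86 + 233.34 = 943.20 thousand.
Unemployed = 57.78 thousand.
Labor force = 943.20 + 57.78 = 1,000.98 thousand.
Not in labor force = 95.05 + 18.28 + 195.64 + 157.42 = 466.39 thousand (those not working and not actively searching are outside the labor force — including those who want a job but have given up searching).
Civilian working-age population = 1,000.98 + 466.39 = 1,467.37 thousand.
Unemployment rate = 57.78 / 1,000.98 = 5.77%.
Labor force participation rate = 1,000.98 / 1,467.37 = 68.22%.

Unemployment rate ≈ 5.77%; labor force participation rate ≈ 68.22%.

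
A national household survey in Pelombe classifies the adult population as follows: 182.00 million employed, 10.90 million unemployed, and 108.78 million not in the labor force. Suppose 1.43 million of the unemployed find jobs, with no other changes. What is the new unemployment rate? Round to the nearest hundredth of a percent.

New unemployment rate ≈ 4.91%.

Initially, labor force = 182.00 + 10.90 = 192.90 million, so u = 10.90/192.90 = 5.65%.
After the change, unemployed falls and employed rises by 1.43; labor force unchanged → E = 183.43, U = 9.47, labor force = 192.90 million.
New unemployment rate = 9.47 / 192.90 = 4.91%.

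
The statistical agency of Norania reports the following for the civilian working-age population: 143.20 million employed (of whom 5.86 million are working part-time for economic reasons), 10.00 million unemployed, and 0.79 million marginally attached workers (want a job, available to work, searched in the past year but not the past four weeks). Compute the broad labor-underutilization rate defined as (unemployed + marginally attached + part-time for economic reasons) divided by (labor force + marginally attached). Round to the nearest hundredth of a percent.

Broad underutilization rate ≈ 10.81%.

Labor force = 143.20 + 10.00 = 153.20 million.
Numerator = 10.00 + 0.79 + 5.86 = 16.65 million.
Denominator = 153.20 + 0.79 = 153.99 million.
Broad rate = 16.65 / 153.99 = 10.81%.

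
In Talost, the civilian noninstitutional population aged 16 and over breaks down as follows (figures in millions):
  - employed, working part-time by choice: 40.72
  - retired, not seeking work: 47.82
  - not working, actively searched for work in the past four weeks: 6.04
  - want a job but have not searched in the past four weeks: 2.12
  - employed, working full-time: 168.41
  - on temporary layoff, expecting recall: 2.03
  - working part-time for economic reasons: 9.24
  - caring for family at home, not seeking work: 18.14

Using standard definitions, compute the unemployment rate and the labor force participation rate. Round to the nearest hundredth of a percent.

Employed = 40.72 + 168.41 + 9.24 = 218.37 million (anyone who worked, including part-time for economic reasons, counts as employed).
Unemployed = 6.04 + 2.03 = 8.07 million (jobless and actively searching, or on temporary layoff).
Labor force = 218.37 + 8.07 = 226.44 million.
Not in labor force = 47.82 + 2.12 + 18.14 = 68.08 million (those not working and not actively searching are outside the labor force — including those who want a job but have given up searching).
Civilian working-age population = 226.44 + 68.08 = 294.52 million.
Unemployment rate = 8.07 / 226.44 = 3.56%.
Labor force participation rate = 226.44 / 294.52 = 76.88%.

Unemployment rate ≈ 3.56%; labor force participation rate ≈ 76.88%.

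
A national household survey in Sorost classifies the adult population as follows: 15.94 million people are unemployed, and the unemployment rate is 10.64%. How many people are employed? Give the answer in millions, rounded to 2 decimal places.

About 133.87 million are employed.

Labor force = U / u = 15.94 / 0.1064 ≈ 149.81 million.
Employed = labor force − unemployed = 149.81 − 15.94 = 133.87 million.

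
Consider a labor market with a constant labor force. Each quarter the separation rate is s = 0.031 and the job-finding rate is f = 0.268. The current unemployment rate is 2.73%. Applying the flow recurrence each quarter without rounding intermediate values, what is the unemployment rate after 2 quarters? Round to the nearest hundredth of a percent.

With a fixed labor force, u_{t+1} = u_t + s·(1−u_t) − f·u_t = u_t·(1−s−f) + s.
Here 1−s−f = 0.701 and s = 0.031.
u_1 = 0.027300 × 0.701 + 0.031 = 0.050137.
u_2 = 0.050137 × 0.701 + 0.031 = 0.066146.

Unemployment rate after two quarters ≈ 6.61%.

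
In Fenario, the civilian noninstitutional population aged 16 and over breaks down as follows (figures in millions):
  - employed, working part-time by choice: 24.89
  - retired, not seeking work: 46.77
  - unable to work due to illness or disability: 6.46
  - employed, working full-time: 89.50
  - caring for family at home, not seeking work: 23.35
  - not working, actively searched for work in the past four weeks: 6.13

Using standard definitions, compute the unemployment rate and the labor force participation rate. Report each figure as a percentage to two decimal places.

Unemployment rate ≈ 5.09%; labor force participation rate ≈ 61.15%.

Employed = 24.89 + 89.50 = 114.39 million.
Unemployed = 6.13 million.
Labor force = 114.39 + 6.13 = 120.52 million.
Not in labor force = 46.77 + 6.46 + 23.35 = 76.58 million (those not working and not actively searching are outside the labor force).
Civilian working-age population = 120.52 + 76.58 = 197.10 million.
Unemployment rate = 6.13 / 120.52 = 5.09%.
Labor force participation rate = 120.52 / 197.10 = 61.15%.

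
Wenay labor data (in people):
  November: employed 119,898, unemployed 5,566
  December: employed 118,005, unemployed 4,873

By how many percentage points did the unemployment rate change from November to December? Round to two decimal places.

November: labor force = 119,898 + 5,566 = 125,464; u = 5,566/125,464 = 4.44%.
December: labor force = 118,005 + 4,873 = 122,878; u = 4,873/122,878 = 3.97%.
Change = 3.97% − 4.44% = −0.47 pp.

The unemployment rate changed by −0.47 percentage points.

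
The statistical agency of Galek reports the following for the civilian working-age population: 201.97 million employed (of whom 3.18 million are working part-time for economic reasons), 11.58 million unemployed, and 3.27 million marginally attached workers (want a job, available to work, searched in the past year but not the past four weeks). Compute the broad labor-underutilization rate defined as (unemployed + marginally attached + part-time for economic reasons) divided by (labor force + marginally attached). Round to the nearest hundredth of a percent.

Broad underutilization rate ≈ 8.32%.

Labor force = 201.97 + 11.58 = 213.55 million.
Numerator = 11.58 + 3.27 + 3.18 = 18.03 million.
Denominator = 213.55 + 3.27 = 216.82 million.
Broad rate = 18.03 / 216.82 = 8.32%.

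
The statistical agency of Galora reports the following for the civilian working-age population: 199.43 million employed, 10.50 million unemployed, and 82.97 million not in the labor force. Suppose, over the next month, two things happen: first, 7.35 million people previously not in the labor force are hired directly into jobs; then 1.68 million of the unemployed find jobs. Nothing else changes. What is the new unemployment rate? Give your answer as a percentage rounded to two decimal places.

Initially, labor force = 199.43 + 10.50 = 209.93 million, so u = 10.50/209.93 = 5.00%.
After the first change, employed and labor force both rise by 7.35; unemployed unchanged → E = 206.78, U = 10.50, labor force = 217.28 million.
After the second change, unemployed falls and employed rises by 1.68; labor force unchanged → E = 208.46, U = 8.82, labor force = 217.28 million.
New unemployment rate = 8.82 / 217.28 = 4.06%.

New unemployment rate ≈ 4.06%.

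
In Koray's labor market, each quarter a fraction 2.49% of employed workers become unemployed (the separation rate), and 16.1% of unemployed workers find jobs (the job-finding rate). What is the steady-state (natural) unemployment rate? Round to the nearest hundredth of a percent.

At steady state the flows balance: s·E = f·U, so U/(E+U) = s/(s+f).
u* = 2.49 / (2.49 + 16.1) = 2.49 / 18.59 = 13.39%.

Steady-state unemployment rate ≈ 13.39%.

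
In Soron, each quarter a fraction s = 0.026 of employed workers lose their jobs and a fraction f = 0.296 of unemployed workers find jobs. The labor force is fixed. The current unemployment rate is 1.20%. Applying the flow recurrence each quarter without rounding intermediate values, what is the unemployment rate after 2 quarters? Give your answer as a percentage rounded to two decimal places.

With a fixed labor force, u_{t+1} = u_t + s·(1−u_t) − f·u_t = u_t·(1−s−f) + s.
Here 1−s−f = 0.678 and s = 0.026.
u_1 = 0.012000 × 0.678 + 0.026 = 0.034136.
u_2 = 0.034136 × 0.678 + 0.026 = 0.049144.

Unemployment rate after two quarters ≈ 4.91%.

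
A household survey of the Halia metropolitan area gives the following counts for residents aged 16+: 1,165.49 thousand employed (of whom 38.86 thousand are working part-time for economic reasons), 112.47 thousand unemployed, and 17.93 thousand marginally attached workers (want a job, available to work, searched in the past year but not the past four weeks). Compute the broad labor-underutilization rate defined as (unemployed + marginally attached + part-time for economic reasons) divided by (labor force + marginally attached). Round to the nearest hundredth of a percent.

Broad underutilization rate ≈ 13.06%.

Labor force = 1,165.49 + 112.47 = 1,277.96 thousand.
Numerator = 112.47 + 17.93 + 38.86 = 169.26 thousand.
Denominator = 1,277.96 + 17.93 = 1,295.89 thousand.
Broad rate = 169.26 / 1,295.89 = 13.06%.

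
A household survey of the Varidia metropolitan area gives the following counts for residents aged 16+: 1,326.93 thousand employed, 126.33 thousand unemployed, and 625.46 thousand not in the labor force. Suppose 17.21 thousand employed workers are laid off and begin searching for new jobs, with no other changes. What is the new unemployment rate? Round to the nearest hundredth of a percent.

New unemployment rate ≈ 9.88%.

Initially, labor force = 1,326.93 + 126.33 = 1,453.26 thousand, so u = 126.33/1,453.26 = 8.69%.
After the change, employed falls and unemployed rises by 17.21; labor force unchanged → E = 1,309.72, U = 143.54, labor force = 1,453.26 thousand.
New unemployment rate = 143.54 / 1,453.26 = 9.88%.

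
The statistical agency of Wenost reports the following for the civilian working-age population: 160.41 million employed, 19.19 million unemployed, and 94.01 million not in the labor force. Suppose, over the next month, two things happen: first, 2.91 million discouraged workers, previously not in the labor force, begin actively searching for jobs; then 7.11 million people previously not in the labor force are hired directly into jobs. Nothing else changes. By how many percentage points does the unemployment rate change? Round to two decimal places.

Initially, labor force = 160.41 + 19.19 = 179.60 million, so u = 19.19/179.60 = 10.68%.
After the first change, unemployed and labor force both rise by 2.91 → E = 160.41, U = 22.10, labor force = 182.51 million.
After the second change, employed and labor force both rise by 7.11; unemployed unchanged → E = 167.52, U = 22.10, labor force = 189.62 million.
New unemployment rate = 22.10 / 189.62 = 11.65%.
Change = 11.65% − 10.68% = +0.97 percentage points.

The unemployment rate changes by +0.97 percentage points.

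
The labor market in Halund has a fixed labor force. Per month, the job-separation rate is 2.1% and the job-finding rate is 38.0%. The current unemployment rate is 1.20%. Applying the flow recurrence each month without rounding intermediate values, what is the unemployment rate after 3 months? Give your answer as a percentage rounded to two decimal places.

With a fixed labor force, u_{t+1} = u_t + s·(1−u_t) − f·u_t = u_t·(1−s−f) + s.
Here 1−s−f = 0.599 and s = 0.021.
u_1 = 0.012000 × 0.599 + 0.021 = 0.028188.
u_2 = 0.028188 × 0.599 + 0.021 = 0.037885.
u_3 = 0.037885 × 0.599 + 0.021 = 0.043693.

Unemployment rate after three months ≈ 4.37%.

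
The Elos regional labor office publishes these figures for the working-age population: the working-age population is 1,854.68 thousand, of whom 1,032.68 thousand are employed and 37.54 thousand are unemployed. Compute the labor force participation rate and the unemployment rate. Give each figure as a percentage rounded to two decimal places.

Labor force = employed + unemployed = 1,032.68 + 37.54 = 1,070.22 thousand.
Unemployment rate = 37.54 / 1,070.22 = 3.51%.
Labor force participation rate = 1,070.22 / 1,854.68 = 57.70%.

Labor force participation rate ≈ 57.70%; unemployment rate ≈ 3.51%.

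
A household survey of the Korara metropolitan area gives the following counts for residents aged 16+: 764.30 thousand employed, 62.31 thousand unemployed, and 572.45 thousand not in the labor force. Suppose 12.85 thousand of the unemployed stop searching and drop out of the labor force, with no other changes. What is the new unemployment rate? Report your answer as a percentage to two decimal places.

New unemployment rate ≈ 6.08%.

Initially, labor force = 764.30 + 62.31 = 826.61 thousand, so u = 62.31/826.61 = 7.54%.
After the change, unemployed and labor force both fall by 12.85 → E = 764.30, U = 49.46, labor force = 813.76 thousand.
New unemployment rate = 49.46 / 813.76 = 6.08%.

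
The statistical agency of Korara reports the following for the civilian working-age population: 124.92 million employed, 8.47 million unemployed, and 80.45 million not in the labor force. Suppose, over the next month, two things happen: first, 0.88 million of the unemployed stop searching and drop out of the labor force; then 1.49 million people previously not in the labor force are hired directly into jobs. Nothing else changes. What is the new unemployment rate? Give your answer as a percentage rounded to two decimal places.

New unemployment rate ≈ 5.66%.

Initially, labor force = 124.92 + 8.47 = 133.39 million, so u = 8.47/133.39 = 6.35%.
After the first change, unemployed and labor force both fall by 0.88 → E = 124.92, U = 7.59, labor force = 132.51 million.
After the second change, employed and labor force both rise by 1.49; unemployed unchanged → E = 126.41, U = 7.59, labor force = 134.00 million.
New unemployment rate = 7.59 / 134.00 = 5.66%.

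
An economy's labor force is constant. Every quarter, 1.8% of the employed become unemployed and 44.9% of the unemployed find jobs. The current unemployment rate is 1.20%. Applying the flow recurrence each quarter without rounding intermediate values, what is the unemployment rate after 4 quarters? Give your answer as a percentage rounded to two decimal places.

With a fixed labor force, u_{t+1} = u_t + s·(1−u_t) − f·u_t = u_t·(1−s−f) + s.
Here 1−s−f = 0.533 and s = 0.018.
u_1 = 0.012000 × 0.533 + 0.018 = 0.024396.
u_2 = 0.024396 × 0.533 + 0.018 = 0.031003.
u_3 = 0.031003 × 0.533 + 0.018 = 0.034525.
u_4 = 0.034525 × 0.533 + 0.018 = 0.036402.

Unemployment rate after four quarters ≈ 3.64%.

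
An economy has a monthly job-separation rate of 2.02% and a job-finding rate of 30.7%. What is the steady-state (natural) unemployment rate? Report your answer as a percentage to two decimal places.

Steady-state unemployment rate ≈ 6.17%.

At steady state the flows balance: s·E = f·U, so U/(E+U) = s/(s+f).
u* = 2.02 / (2.02 + 30.7) = 2.02 / 32.72 = 6.17%.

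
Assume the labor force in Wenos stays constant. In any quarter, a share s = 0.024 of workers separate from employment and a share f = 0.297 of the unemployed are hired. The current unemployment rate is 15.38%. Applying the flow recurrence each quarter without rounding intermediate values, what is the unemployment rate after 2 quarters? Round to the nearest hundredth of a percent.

With a fixed labor force, u_{t+1} = u_t + s·(1−u_t) − f·u_t = u_t·(1−s−f) + s.
Here 1−s−f = 0.679 and s = 0.024.
u_1 = 0.153800 × 0.679 + 0.024 = 0.128430.
u_2 = 0.128430 × 0.679 + 0.024 = 0.111204.

Unemployment rate after two quarters ≈ 11.12%.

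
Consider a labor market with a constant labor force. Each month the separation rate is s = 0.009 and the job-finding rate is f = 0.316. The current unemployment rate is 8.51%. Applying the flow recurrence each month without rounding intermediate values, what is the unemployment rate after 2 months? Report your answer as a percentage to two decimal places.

With a fixed labor force, u_{t+1} = u_t + s·(1−u_t) − f·u_t = u_t·(1−s−f) + s.
Here 1−s−f = 0.675 and s = 0.009.
u_1 = 0.085100 × 0.675 + 0.009 = 0.066443.
u_2 = 0.066443 × 0.675 + 0.009 = 0.053849.

Unemployment rate after two months ≈ 5.38%.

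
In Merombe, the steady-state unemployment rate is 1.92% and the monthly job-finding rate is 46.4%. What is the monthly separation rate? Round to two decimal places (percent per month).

From u* = s/(s+f): s = u·f/(1−u).
s = 0.0192 × 46.4 / (1 − 0.0192) = 0.8909 / 0.9808 ≈ 0.91% per month.

Separation rate ≈ 0.91% per month.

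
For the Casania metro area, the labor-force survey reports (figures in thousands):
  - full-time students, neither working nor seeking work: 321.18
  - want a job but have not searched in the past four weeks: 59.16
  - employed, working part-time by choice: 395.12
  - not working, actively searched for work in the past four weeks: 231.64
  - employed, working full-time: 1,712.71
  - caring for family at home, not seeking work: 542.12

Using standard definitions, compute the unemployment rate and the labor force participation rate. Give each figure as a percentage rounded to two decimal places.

Unemployment rate ≈ 9.90%; labor force participation rate ≈ 71.72%.

Employed = 395.12 + 1,712.71 = 2,107.83 thousand.
Unemployed = 231.64 thousand.
Labor force = 2,107.83 + 231.64 = 2,339.47 thousand.
Not in labor force = 321.18 + 59.16 + 542.12 = 922.46 thousand (those not working and not actively searching are outside the labor force — including those who want a job but have given up searching).
Civilian working-age population = 2,339.47 + 922.46 = 3,261.93 thousand.
Unemployment rate = 231.64 / 2,339.47 = 9.90%.
Labor force participation rate = 2,339.47 / 3,261.93 = 71.72%.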